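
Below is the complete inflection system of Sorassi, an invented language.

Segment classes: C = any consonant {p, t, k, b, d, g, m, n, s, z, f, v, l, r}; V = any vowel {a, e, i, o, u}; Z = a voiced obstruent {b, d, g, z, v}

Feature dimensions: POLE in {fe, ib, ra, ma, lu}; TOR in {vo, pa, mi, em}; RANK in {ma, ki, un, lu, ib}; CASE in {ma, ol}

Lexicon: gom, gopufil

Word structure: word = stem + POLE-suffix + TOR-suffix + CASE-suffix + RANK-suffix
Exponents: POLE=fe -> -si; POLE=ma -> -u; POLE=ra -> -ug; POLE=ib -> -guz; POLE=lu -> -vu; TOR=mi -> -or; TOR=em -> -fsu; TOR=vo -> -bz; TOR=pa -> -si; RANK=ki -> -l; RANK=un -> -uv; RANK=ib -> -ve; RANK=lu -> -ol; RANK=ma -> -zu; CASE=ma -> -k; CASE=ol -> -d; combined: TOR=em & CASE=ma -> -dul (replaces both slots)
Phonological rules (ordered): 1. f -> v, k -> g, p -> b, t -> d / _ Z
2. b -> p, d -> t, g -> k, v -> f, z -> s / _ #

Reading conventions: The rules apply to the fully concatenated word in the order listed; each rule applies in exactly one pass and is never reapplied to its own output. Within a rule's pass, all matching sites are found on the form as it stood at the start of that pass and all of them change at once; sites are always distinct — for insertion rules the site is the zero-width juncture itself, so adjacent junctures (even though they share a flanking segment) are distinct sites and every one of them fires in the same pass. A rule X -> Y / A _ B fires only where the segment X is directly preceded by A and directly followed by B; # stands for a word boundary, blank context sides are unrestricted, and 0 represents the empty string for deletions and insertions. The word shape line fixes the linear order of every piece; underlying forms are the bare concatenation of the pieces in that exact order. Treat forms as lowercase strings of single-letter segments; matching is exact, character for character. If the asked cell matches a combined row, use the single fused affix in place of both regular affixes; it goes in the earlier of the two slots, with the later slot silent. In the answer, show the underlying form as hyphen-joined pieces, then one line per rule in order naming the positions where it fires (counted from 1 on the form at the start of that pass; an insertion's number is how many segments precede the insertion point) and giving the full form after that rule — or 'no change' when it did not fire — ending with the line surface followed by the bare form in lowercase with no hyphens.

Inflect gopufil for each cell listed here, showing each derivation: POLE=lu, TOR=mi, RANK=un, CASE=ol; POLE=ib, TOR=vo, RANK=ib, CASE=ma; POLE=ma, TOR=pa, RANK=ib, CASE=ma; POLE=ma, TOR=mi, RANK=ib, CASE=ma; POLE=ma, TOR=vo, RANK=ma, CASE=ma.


cell POLE=lu, TOR=mi, RANK=un, CASE=ol:
underlying: gopufil-vu-or-d-uv
1. f -> v, k -> g, p -> b, t -> d / _ Z: no change
2. b -> p, d -> t, g -> k, v -> f, z -> s / _ #: fires at position(s) 14: gopufilvuorduf
surface: gopufilvuorduf

cell POLE=ib, TOR=vo, RANK=ib, CASE=ma:
underlying: gopufil-guz-bz-k-ve
1. f -> v, k -> g, p -> b, t -> d / _ Z: fires at position(s) 13: gopufilguzbzgve
2. b -> p, d -> t, g -> k, v -> f, z -> s / _ #: no change
surface: gopufilguzbzgve

cell POLE=ma, TOR=pa, RANK=ib, CASE=ma:
underlying: gopufil-u-si-k-ve
1. f -> v, k -> g, p -> b, t -> d / _ Z: fires at position(s) 11: gopufilusigve
2. b -> p, d -> t, g -> k, v -> f, z -> s / _ #: no change
surface: gopufilusigve

cell POLE=ma, TOR=mi, RANK=ib, CASE=ma:
underlying: gopufil-u-or-k-ve
1. f -> v, k -> g, p -> b, t -> d / _ Z: fires at position(s) 11: gopufiluorgve
2. b -> p, d -> t, g -> k, v -> f, z -> s / _ #: no change
surface: gopufiluorgve

cell POLE=ma, TOR=vo, RANK=ma, CASE=ma:
underlying: gopufil-u-bz-k-zu
1. f -> v, k -> g, p -> b, t -> d / _ Z: fires at position(s) 11: gopufilubzgzu
2. b -> p, d -> t, g -> k, v -> f, z -> s / _ #: no change
surface: gopufilubzgzu


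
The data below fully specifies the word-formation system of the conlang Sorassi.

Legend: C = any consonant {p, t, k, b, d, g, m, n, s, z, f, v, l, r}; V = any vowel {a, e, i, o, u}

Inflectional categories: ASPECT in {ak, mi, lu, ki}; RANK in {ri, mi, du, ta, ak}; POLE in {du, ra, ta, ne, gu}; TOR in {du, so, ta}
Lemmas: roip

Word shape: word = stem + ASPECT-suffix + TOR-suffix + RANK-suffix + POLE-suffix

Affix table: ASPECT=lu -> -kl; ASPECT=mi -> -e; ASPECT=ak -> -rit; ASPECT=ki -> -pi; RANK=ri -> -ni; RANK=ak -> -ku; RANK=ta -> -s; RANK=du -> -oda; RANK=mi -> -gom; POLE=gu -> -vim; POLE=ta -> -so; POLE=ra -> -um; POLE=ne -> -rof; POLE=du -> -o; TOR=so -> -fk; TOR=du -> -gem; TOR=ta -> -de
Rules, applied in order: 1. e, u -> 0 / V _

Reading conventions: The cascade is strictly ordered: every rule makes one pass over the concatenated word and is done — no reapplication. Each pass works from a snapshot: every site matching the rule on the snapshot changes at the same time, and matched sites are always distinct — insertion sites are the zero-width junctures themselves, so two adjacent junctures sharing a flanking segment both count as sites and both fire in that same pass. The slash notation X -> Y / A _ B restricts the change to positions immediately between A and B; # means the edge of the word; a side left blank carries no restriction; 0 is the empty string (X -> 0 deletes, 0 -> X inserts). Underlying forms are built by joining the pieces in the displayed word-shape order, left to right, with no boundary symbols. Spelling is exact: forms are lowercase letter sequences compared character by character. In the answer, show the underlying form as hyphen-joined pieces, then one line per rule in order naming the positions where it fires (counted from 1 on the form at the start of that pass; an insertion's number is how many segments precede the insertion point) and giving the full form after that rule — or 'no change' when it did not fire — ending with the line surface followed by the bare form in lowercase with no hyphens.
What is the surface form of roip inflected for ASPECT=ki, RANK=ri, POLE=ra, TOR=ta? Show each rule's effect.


underlying: roip-pi-de-ni-um
1. e, u -> 0 / V _: fires at position(s) 11: roippidenim
surface: roippidenim


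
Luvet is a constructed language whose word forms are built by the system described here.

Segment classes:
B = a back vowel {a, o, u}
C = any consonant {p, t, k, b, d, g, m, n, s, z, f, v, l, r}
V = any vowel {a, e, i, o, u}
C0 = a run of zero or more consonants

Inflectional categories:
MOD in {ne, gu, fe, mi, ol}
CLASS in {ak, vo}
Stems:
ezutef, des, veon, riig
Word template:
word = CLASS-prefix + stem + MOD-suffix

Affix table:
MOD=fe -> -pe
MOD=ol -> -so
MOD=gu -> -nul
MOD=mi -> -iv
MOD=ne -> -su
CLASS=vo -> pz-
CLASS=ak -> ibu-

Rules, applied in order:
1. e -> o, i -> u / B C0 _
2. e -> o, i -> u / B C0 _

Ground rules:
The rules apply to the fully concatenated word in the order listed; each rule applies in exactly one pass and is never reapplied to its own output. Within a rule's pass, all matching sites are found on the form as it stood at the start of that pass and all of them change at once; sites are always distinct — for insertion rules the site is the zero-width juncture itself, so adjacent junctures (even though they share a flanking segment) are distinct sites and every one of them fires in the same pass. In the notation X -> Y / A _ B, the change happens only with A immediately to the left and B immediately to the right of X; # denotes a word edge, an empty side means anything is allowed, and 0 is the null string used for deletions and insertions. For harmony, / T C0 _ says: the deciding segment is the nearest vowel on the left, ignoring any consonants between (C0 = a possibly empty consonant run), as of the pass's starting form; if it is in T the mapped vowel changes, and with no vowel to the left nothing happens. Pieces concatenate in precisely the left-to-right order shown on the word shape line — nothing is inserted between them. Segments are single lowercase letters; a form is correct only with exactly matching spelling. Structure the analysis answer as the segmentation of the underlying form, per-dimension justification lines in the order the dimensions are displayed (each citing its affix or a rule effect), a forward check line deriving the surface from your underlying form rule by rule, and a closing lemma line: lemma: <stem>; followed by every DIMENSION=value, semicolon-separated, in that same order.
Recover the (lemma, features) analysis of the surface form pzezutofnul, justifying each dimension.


underlying: pz-ezutef-nul
MOD=gu - signalled by the affix -nul
CLASS=vo - signalled by the affix pz-
check: pzezutefnul -> pzezutofnul -> pzezutofnul
lemma: ezutef; MOD=gu; CLASS=vo


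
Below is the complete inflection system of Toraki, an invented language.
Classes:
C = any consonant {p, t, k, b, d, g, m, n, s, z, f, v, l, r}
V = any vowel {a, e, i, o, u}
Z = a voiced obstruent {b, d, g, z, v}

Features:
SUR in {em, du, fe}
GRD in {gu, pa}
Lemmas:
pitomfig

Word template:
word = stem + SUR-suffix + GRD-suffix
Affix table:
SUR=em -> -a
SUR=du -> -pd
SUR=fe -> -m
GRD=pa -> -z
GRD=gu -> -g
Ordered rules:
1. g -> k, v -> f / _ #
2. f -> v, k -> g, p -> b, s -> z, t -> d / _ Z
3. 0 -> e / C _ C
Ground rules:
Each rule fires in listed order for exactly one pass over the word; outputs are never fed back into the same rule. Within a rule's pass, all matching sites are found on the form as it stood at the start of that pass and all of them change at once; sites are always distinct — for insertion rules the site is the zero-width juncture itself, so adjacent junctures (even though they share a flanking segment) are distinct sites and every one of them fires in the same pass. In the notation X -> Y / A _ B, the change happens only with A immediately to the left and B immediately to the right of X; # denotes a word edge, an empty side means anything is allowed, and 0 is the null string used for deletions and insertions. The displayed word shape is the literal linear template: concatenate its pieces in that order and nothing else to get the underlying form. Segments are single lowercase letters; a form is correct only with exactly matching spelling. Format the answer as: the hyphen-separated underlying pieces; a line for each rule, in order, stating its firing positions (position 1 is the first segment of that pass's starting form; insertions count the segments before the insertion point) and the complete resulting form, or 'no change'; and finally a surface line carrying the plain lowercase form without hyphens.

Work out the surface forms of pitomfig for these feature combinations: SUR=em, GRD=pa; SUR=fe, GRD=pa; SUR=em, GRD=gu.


cell SUR=em, GRD=pa:
underlying: pitomfig-a-z
1. g -> k, v -> f / _ #: no change
2. f -> v, k -> g, p -> b, s -> z, t -> d / _ Z: no change
3. 0 -> e / C _ C: inserts after position(s) 5: pitomefigaz
surface: pitomefigaz

cell SUR=fe, GRD=pa:
underlying: pitomfig-m-z
1. g -> k, v -> f / _ #: no change
2. f -> v, k -> g, p -> b, s -> z, t -> d / _ Z: no change
3. 0 -> e / C _ C: inserts after position(s) 5, 8, 9: pitomefigemez
surface: pitomefigemez

cell SUR=em, GRD=gu:
underlying: pitomfig-a-g
1. g -> k, v -> f / _ #: fires at position(s) 10: pitomfigak
2. f -> v, k -> g, p -> b, s -> z, t -> d / _ Z: no change
3. 0 -> e / C _ C: inserts after position(s) 5: pitomefigak
surface: pitomefigak


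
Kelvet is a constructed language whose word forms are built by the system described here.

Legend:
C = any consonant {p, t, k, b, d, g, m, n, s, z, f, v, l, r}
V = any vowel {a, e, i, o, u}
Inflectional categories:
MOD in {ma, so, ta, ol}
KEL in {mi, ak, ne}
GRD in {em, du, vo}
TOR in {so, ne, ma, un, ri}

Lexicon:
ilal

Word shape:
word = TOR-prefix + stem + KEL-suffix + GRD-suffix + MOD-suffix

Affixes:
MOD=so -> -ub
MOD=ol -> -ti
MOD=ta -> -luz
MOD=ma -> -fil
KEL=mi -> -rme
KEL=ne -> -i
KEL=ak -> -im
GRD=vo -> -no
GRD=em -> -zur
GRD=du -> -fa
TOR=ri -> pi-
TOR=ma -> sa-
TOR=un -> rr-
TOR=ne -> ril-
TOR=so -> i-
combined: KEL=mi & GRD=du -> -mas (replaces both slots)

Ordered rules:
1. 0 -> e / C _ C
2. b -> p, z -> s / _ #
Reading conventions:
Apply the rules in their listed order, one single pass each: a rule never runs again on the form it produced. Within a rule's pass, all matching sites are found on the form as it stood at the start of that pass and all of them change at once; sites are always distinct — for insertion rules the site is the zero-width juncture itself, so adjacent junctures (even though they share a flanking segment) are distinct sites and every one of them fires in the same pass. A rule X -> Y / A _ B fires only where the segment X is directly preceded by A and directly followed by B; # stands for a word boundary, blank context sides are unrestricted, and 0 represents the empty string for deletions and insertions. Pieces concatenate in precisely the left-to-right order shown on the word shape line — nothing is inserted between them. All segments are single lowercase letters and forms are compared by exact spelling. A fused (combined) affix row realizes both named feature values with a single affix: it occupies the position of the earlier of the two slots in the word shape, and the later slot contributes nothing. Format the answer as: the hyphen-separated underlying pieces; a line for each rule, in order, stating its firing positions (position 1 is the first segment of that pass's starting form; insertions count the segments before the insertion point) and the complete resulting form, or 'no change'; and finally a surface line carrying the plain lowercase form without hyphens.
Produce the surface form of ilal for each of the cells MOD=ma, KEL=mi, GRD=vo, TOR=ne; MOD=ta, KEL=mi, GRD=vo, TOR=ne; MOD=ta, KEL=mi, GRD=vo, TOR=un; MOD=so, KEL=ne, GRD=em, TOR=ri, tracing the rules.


cell MOD=ma, KEL=mi, GRD=vo, TOR=ne:
underlying: ril-ilal-rme-no-fil
1. 0 -> e / C _ C: inserts after position(s) 7, 8: rililaleremenofil
2. b -> p, z -> s / _ #: no change
surface: rililaleremenofil

cell MOD=ta, KEL=mi, GRD=vo, TOR=ne:
underlying: ril-ilal-rme-no-luz
1. 0 -> e / C _ C: inserts after position(s) 7, 8: rililaleremenoluz
2. b -> p, z -> s / _ #: fires at position(s) 17: rililaleremenolus
surface: rililaleremenolus

cell MOD=ta, KEL=mi, GRD=vo, TOR=un:
underlying: rr-ilal-rme-no-luz
1. 0 -> e / C _ C: inserts after position(s) 1, 6, 7: rerilaleremenoluz
2. b -> p, z -> s / _ #: fires at position(s) 17: rerilaleremenolus
surface: rerilaleremenolus

cell MOD=so, KEL=ne, GRD=em, TOR=ri:
underlying: pi-ilal-i-zur-ub
1. 0 -> e / C _ C: no change
2. b -> p, z -> s / _ #: fires at position(s) 12: piilalizurup
surface: piilalizurup


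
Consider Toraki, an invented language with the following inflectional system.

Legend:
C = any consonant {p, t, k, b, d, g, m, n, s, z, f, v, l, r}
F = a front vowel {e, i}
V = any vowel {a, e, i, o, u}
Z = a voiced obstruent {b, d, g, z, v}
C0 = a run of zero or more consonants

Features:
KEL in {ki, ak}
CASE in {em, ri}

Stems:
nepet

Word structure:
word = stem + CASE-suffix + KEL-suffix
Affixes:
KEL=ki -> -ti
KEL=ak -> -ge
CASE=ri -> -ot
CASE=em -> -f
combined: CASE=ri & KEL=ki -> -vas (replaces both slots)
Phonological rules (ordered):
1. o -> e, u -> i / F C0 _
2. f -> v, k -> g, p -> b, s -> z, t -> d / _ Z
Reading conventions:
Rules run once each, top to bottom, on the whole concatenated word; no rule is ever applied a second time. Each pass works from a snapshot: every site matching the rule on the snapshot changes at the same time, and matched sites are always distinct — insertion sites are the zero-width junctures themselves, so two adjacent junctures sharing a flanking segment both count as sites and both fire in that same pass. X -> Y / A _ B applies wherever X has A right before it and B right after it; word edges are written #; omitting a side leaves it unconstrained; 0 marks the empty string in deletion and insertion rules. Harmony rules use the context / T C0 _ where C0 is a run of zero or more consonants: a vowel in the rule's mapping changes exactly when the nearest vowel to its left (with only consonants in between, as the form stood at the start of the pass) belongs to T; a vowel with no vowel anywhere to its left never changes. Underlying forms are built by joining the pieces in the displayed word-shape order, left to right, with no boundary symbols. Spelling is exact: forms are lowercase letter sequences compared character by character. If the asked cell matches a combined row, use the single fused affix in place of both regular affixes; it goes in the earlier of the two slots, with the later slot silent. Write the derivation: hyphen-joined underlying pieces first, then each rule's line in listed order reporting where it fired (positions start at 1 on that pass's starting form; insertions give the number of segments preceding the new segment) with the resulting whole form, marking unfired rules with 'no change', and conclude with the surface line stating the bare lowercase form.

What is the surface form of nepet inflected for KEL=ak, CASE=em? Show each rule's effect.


underlying: nepet-f-ge
1. o -> e, u -> i / F C0 _: no change
2. f -> v, k -> g, p -> b, s -> z, t -> d / _ Z: fires at position(s) 6: nepetvge
surface: nepetvge


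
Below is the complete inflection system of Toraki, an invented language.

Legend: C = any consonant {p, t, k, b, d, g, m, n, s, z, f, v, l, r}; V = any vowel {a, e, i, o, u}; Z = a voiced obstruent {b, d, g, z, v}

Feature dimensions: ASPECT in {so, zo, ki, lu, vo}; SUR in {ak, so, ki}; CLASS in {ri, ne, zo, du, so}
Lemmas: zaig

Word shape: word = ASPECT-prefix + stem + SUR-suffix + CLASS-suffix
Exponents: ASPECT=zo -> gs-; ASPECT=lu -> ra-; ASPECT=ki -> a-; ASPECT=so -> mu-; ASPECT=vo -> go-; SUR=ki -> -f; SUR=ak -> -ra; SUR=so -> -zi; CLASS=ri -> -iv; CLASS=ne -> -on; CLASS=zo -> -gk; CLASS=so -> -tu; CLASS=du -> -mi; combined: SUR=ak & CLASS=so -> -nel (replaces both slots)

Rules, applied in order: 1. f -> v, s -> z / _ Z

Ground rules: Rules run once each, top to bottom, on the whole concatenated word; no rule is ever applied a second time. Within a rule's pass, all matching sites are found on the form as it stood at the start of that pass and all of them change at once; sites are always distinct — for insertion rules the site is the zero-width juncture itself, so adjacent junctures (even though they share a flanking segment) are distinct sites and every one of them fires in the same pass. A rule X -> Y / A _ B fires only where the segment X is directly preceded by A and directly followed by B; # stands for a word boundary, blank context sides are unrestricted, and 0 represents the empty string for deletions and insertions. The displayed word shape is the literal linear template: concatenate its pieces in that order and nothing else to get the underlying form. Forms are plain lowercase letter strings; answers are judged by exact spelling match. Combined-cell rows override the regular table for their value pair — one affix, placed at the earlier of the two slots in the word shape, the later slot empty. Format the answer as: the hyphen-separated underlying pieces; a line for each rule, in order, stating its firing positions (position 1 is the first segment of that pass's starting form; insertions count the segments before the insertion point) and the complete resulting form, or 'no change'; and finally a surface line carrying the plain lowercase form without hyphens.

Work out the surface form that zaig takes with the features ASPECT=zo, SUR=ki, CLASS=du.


underlying: gs-zaig-f-mi
1. f -> v, s -> z / _ Z: fires at position(s) 2: gzzaigfmi
surface: gzzaigfmi


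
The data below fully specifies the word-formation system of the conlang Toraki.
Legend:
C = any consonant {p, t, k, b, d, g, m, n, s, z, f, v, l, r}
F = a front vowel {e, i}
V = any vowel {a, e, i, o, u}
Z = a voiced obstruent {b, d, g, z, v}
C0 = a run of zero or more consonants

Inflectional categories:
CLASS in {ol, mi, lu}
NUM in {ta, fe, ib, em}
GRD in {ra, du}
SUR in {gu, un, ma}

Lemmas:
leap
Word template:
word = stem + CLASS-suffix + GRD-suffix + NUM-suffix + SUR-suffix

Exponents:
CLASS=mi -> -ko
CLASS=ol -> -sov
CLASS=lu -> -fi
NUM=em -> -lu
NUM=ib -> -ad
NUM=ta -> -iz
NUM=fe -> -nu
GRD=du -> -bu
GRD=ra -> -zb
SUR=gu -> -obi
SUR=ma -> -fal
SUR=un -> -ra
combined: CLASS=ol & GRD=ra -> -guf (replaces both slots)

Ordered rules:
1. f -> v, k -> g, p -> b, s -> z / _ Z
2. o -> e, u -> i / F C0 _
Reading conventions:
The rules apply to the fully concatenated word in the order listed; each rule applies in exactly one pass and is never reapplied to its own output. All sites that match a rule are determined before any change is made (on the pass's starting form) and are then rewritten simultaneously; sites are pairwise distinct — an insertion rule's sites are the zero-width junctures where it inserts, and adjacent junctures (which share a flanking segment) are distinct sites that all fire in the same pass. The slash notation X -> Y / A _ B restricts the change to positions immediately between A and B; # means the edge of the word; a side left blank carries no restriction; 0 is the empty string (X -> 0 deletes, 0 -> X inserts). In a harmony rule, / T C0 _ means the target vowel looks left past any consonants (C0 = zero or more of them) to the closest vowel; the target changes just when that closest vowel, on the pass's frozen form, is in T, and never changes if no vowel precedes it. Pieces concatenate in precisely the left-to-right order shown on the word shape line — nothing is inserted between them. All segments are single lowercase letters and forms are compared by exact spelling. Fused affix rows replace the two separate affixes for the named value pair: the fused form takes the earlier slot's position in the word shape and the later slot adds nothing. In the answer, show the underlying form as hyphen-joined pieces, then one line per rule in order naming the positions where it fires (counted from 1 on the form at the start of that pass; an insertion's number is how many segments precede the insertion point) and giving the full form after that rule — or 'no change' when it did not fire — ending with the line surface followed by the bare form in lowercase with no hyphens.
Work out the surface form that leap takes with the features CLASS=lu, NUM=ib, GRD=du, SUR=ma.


underlying: leap-fi-bu-ad-fal
1. f -> v, k -> g, p -> b, s -> z / _ Z: no change
2. o -> e, u -> i / F C0 _: fires at position(s) 8: leapfibiadfal
surface: leapfibiadfal


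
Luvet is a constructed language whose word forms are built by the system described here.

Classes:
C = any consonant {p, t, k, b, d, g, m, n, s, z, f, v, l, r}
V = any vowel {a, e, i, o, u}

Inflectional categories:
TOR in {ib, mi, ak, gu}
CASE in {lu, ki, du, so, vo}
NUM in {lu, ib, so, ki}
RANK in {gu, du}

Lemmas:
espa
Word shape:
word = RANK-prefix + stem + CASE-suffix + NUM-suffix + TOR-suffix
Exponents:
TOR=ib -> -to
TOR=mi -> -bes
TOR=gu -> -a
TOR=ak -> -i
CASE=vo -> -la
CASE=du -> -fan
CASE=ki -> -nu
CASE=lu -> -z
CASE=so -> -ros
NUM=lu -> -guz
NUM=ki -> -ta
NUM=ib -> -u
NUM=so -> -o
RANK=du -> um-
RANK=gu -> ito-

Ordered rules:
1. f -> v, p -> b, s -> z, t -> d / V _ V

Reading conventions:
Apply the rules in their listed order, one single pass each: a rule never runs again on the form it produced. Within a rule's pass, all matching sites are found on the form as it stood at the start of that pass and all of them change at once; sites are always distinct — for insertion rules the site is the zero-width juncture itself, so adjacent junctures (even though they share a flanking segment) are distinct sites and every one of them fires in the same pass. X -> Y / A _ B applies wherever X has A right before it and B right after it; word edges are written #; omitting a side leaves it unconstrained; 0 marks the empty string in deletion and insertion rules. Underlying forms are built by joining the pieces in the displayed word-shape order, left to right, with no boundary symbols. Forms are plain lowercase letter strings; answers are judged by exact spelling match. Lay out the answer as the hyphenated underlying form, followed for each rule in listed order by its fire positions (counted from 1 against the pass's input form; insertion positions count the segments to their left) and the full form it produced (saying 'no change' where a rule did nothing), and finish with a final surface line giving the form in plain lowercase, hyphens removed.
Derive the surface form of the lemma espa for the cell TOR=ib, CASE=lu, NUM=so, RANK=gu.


underlying: ito-espa-z-o-to
1. f -> v, p -> b, s -> z, t -> d / V _ V: fires at position(s) 2, 10: idoespazodo
surface: idoespazodo


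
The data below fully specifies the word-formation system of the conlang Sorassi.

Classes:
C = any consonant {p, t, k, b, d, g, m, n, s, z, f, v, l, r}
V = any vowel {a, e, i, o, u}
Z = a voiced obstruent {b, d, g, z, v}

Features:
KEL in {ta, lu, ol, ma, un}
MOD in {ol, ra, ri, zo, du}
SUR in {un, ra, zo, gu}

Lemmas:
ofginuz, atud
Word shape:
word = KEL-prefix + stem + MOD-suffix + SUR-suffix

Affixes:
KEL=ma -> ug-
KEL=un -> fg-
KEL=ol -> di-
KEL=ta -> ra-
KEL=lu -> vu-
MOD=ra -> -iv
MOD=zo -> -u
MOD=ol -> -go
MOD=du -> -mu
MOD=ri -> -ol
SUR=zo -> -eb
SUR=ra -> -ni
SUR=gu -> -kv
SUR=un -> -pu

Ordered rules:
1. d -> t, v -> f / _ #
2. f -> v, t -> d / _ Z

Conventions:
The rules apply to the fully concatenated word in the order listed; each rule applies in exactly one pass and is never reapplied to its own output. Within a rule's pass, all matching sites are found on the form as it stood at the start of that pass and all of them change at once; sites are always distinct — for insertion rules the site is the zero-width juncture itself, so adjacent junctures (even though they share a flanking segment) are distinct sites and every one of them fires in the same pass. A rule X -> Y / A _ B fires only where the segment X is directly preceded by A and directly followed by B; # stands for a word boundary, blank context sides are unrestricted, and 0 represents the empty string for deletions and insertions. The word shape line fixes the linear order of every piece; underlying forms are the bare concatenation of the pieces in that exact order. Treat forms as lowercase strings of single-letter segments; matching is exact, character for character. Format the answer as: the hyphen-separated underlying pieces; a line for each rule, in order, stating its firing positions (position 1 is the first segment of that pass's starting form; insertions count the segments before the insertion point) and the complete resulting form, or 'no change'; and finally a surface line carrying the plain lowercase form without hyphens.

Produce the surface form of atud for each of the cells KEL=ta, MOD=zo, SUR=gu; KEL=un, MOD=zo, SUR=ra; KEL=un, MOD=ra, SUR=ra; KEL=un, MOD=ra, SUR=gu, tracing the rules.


cell KEL=ta, MOD=zo, SUR=gu:
underlying: ra-atud-u-kv
1. d -> t, v -> f / _ #: fires at position(s) 9: raatudukf
2. f -> v, t -> d / _ Z: no change
surface: raatudukf

cell KEL=un, MOD=zo, SUR=ra:
underlying: fg-atud-u-ni
1. d -> t, v -> f / _ #: no change
2. f -> v, t -> d / _ Z: fires at position(s) 1: vgatuduni
surface: vgatuduni

cell KEL=un, MOD=ra, SUR=ra:
underlying: fg-atud-iv-ni
1. d -> t, v -> f / _ #: no change
2. f -> v, t -> d / _ Z: fires at position(s) 1: vgatudivni
surface: vgatudivni

cell KEL=un, MOD=ra, SUR=gu:
underlying: fg-atud-iv-kv
1. d -> t, v -> f / _ #: fires at position(s) 10: fgatudivkf
2. f -> v, t -> d / _ Z: fires at position(s) 1: vgatudivkf
surface: vgatudivkf


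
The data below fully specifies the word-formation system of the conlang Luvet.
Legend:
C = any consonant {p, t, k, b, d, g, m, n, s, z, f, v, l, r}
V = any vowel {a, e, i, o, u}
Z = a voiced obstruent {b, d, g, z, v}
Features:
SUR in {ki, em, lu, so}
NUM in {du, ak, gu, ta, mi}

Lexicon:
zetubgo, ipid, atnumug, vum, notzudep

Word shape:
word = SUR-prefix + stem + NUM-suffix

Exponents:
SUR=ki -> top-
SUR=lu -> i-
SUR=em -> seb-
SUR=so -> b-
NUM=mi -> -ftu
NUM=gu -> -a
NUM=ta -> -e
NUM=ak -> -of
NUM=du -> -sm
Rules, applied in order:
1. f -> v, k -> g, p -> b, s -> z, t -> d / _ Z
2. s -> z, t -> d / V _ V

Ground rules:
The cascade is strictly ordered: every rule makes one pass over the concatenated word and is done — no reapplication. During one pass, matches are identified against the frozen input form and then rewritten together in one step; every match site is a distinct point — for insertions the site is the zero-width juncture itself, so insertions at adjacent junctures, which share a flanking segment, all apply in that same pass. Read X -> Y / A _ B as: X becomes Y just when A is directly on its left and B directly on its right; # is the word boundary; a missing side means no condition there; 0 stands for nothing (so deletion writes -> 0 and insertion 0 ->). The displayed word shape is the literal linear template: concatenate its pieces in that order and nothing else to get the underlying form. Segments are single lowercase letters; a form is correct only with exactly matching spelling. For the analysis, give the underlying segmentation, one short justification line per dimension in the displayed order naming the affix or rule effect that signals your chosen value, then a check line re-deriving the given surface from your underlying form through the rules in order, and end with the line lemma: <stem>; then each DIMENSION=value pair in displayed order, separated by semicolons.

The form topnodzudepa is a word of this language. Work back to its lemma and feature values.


underlying: top-notzudep-a
SUR=ki - signalled by the affix top-
NUM=gu - signalled by the affix -a
check: topnotzudepa -> topnodzudepa -> topnodzudepa
lemma: notzudep; SUR=ki; NUM=gu


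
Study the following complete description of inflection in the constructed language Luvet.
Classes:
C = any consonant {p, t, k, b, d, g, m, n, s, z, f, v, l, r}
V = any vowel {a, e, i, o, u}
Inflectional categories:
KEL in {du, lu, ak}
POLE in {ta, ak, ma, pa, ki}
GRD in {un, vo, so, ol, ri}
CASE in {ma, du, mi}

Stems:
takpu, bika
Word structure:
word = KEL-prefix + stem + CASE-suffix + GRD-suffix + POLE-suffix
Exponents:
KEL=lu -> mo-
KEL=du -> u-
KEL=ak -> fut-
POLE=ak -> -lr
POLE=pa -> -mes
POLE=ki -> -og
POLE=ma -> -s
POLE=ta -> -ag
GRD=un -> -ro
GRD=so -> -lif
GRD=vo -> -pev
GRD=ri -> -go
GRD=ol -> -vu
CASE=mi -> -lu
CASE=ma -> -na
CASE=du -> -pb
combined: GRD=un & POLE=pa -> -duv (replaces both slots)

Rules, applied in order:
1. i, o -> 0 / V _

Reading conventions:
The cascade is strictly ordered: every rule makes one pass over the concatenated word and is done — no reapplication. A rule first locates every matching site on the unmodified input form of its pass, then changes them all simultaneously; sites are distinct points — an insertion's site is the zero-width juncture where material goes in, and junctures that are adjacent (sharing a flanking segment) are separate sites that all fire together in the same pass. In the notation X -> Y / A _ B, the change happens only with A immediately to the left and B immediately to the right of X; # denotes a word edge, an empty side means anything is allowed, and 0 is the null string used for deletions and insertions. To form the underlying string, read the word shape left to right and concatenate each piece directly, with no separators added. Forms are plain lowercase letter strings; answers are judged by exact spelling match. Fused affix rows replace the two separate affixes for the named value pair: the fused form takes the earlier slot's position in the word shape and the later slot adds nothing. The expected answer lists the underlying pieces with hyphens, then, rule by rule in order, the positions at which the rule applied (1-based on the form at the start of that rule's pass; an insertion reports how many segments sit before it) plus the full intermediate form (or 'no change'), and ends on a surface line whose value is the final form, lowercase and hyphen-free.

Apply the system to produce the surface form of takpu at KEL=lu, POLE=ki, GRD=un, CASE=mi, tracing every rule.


underlying: mo-takpu-lu-ro-og
1. i, o -> 0 / V _: fires at position(s) 12: motakpulurog
surface: motakpulurog


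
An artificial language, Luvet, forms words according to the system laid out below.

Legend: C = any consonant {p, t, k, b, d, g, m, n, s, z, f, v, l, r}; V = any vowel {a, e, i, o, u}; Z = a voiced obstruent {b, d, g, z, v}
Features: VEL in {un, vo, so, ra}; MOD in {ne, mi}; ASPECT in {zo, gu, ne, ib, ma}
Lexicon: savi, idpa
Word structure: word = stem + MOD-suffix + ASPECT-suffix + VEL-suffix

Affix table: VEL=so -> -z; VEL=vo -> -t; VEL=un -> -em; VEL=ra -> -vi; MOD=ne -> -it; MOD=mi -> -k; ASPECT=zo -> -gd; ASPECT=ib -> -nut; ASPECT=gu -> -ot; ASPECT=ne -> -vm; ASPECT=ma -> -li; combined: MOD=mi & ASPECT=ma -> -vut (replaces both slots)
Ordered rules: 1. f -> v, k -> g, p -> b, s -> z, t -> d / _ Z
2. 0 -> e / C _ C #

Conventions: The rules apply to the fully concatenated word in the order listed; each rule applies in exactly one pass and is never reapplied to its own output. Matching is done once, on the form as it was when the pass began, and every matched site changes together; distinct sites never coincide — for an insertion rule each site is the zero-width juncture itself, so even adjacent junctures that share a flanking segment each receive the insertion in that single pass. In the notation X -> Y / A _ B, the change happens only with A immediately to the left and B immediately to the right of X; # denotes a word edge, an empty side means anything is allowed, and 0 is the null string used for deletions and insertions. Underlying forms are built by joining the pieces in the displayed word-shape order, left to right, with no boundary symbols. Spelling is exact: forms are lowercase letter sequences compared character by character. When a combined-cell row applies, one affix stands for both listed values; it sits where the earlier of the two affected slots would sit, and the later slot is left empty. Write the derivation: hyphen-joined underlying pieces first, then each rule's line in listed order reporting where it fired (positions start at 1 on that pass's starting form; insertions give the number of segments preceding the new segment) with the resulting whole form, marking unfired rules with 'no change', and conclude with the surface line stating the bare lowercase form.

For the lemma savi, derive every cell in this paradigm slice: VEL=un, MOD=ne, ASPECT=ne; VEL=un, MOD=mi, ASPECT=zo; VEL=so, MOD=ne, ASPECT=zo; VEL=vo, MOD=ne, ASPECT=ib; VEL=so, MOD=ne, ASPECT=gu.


cell VEL=un, MOD=ne, ASPECT=ne:
underlying: savi-it-vm-em
1. f -> v, k -> g, p -> b, s -> z, t -> d / _ Z: fires at position(s) 6: saviidvmem
2. 0 -> e / C _ C #: no change
surface: saviidvmem

cell VEL=un, MOD=mi, ASPECT=zo:
underlying: savi-k-gd-em
1. f -> v, k -> g, p -> b, s -> z, t -> d / _ Z: fires at position(s) 5: saviggdem
2. 0 -> e / C _ C #: no change
surface: saviggdem

cell VEL=so, MOD=ne, ASPECT=zo:
underlying: savi-it-gd-z
1. f -> v, k -> g, p -> b, s -> z, t -> d / _ Z: fires at position(s) 6: saviidgdz
2. 0 -> e / C _ C #: inserts after position(s) 8: saviidgdez
surface: saviidgdez

cell VEL=vo, MOD=ne, ASPECT=ib:
underlying: savi-it-nut-t
1. f -> v, k -> g, p -> b, s -> z, t -> d / _ Z: no change
2. 0 -> e / C _ C #: inserts after position(s) 9: saviitnutet
surface: saviitnutet

cell VEL=so, MOD=ne, ASPECT=gu:
underlying: savi-it-ot-z
1. f -> v, k -> g, p -> b, s -> z, t -> d / _ Z: fires at position(s) 8: saviitodz
2. 0 -> e / C _ C #: inserts after position(s) 8: saviitodez
surface: saviitodez


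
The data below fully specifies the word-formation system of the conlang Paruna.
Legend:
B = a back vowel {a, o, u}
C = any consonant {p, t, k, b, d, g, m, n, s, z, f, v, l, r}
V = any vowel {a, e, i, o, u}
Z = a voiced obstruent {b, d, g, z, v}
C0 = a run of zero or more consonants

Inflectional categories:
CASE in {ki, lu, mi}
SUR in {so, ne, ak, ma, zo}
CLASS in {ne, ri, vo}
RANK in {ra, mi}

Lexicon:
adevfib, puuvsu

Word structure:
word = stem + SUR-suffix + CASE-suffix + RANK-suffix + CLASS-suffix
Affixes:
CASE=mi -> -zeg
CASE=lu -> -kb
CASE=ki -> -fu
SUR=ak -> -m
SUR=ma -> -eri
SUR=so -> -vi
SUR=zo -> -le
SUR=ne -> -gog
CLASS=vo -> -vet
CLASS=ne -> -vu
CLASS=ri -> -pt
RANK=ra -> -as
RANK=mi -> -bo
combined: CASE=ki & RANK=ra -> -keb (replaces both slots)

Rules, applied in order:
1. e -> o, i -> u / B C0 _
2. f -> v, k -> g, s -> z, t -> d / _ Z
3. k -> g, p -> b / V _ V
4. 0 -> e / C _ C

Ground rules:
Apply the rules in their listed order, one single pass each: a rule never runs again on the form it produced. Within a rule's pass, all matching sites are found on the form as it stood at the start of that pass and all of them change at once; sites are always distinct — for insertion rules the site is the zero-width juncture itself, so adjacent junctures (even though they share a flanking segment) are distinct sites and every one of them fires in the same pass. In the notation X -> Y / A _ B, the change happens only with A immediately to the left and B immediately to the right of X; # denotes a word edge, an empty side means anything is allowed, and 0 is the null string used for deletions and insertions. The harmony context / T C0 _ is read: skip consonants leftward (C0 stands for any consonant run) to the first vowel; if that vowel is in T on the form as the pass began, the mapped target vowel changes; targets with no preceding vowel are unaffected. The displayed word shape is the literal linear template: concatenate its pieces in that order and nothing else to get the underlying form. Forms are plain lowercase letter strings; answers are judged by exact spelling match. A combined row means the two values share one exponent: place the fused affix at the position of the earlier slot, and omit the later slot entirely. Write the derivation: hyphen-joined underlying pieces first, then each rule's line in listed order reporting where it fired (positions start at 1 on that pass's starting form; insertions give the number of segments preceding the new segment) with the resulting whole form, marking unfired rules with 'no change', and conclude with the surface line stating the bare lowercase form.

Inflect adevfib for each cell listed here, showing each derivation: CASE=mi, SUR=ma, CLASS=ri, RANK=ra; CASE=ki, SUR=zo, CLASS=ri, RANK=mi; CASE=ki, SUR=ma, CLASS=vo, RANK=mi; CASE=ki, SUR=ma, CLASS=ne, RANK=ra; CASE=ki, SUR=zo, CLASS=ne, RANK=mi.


cell CASE=mi, SUR=ma, CLASS=ri, RANK=ra:
underlying: adevfib-eri-zeg-as-pt
1. e -> o, i -> u / B C0 _: fires at position(s) 3: adovfiberizegaspt
2. f -> v, k -> g, s -> z, t -> d / _ Z: no change
3. k -> g, p -> b / V _ V: no change
4. 0 -> e / C _ C: inserts after position(s) 4, 15, 16: adovefiberizegasepet
surface: adovefiberizegasepet

cell CASE=ki, SUR=zo, CLASS=ri, RANK=mi:
underlying: adevfib-le-fu-bo-pt
1. e -> o, i -> u / B C0 _: fires at position(s) 3: adovfiblefubopt
2. f -> v, k -> g, s -> z, t -> d / _ Z: no change
3. k -> g, p -> b / V _ V: no change
4. 0 -> e / C _ C: inserts after position(s) 4, 7, 14: adovefibelefubopet
surface: adovefibelefubopet

cell CASE=ki, SUR=ma, CLASS=vo, RANK=mi:
underlying: adevfib-eri-fu-bo-vet
1. e -> o, i -> u / B C0 _: fires at position(s) 3, 16: adovfiberifubovot
2. f -> v, k -> g, s -> z, t -> d / _ Z: no change
3. k -> g, p -> b / V _ V: no change
4. 0 -> e / C _ C: inserts after position(s) 4: adovefiberifubovot
surface: adovefiberifubovot

cell CASE=ki, SUR=ma, CLASS=ne, RANK=ra:
underlying: adevfib-eri-keb-vu
1. e -> o, i -> u / B C0 _: fires at position(s) 3: adovfiberikebvu
2. f -> v, k -> g, s -> z, t -> d / _ Z: no change
3. k -> g, p -> b / V _ V: fires at position(s) 11: adovfiberigebvu
4. 0 -> e / C _ C: inserts after position(s) 4, 13: adovefiberigebevu
surface: adovefiberigebevu

cell CASE=ki, SUR=zo, CLASS=ne, RANK=mi:
underlying: adevfib-le-fu-bo-vu
1. e -> o, i -> u / B C0 _: fires at position(s) 3: adovfiblefubovu
2. f -> v, k -> g, s -> z, t -> d / _ Z: no change
3. k -> g, p -> b / V _ V: no change
4. 0 -> e / C _ C: inserts after position(s) 4, 7: adovefibelefubovu
surface: adovefibelefubovu


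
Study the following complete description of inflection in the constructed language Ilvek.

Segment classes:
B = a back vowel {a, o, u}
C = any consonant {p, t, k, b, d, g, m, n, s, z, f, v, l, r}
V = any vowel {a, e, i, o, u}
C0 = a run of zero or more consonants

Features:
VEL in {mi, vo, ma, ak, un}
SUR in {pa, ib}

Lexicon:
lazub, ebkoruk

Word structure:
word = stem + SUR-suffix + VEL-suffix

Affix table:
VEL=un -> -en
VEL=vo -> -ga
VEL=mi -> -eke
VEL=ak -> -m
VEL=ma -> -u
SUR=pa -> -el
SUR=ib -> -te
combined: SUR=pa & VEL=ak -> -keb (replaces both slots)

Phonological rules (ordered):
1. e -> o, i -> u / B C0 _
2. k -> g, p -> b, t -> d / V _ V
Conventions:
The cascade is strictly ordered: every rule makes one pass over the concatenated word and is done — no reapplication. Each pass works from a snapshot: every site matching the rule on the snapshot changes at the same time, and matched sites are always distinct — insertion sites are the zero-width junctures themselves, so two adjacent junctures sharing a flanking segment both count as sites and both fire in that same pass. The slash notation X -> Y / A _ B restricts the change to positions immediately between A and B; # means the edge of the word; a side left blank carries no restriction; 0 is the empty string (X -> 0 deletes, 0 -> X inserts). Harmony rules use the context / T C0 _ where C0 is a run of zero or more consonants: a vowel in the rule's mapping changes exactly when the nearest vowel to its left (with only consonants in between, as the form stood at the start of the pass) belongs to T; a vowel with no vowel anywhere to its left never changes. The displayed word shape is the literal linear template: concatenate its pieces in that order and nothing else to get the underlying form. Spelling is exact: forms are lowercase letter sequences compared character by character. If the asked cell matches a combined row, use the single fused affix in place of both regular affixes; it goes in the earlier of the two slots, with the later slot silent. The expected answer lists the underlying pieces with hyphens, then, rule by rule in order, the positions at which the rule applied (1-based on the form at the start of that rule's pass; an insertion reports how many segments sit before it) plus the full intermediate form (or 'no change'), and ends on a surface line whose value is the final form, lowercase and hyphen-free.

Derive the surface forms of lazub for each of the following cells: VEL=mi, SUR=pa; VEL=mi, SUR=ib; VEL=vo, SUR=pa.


cell VEL=mi, SUR=pa:
underlying: lazub-el-eke
1. e -> o, i -> u / B C0 _: fires at position(s) 6: lazuboleke
2. k -> g, p -> b, t -> d / V _ V: fires at position(s) 9: lazubolege
surface: lazubolege

cell VEL=mi, SUR=ib:
underlying: lazub-te-eke
1. e -> o, i -> u / B C0 _: fires at position(s) 7: lazubtoeke
2. k -> g, p -> b, t -> d / V _ V: fires at position(s) 9: lazubtoege
surface: lazubtoege

cell VEL=vo, SUR=pa:
underlying: lazub-el-ga
1. e -> o, i -> u / B C0 _: fires at position(s) 6: lazubolga
2. k -> g, p -> b, t -> d / V _ V: no change
surface: lazubolga
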